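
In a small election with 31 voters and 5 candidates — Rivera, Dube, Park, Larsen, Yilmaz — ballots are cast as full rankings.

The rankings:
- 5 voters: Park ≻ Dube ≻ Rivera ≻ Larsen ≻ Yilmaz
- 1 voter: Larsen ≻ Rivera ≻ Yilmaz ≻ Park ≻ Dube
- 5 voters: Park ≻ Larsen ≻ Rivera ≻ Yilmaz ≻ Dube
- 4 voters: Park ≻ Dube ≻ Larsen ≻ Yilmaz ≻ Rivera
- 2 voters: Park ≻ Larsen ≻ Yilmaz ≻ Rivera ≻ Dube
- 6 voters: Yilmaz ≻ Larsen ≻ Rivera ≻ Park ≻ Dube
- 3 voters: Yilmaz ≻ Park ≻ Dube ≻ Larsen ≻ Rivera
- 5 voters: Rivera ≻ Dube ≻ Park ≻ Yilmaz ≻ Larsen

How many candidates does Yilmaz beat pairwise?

Yilmaz against each rival (31 voters):
Yilmaz vs Rivera: Yilmaz is ranked higher on 4+2+6+3 = 15 ballots, Rivera on 16. Rivera wins 16–15.
Yilmaz vs Dube: Yilmaz wins 17–14.
Yilmaz vs Park: 1+6+3 = 10 for Yilmaz, 21 for Park — Park by 21–10.
Yilmaz vs Larsen: Yilmaz preferred on 6+3+5 = 14 ballots; Larsen wins 17–14.
Yilmaz beats Dube; loses to Rivera, Park, Larsen — 1 pairwise win.

1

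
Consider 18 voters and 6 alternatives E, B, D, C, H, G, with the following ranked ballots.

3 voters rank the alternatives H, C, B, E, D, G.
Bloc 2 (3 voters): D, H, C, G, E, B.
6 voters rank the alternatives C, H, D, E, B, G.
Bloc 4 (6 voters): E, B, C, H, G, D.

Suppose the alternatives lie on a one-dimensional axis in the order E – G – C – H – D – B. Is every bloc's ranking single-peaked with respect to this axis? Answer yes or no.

no

Axis positions: E=1, G=2, C=3, H=4, D=5, B=6.
Bloc 1: ranking walks positions 4-3-6-1-5-2; B is ranked above D even though D lies between B and the peak H on the axis — preferences dip and rise again. Not single-peaked.
Bloc 2 (peak D at position 5): ranking walks positions 5-4-3-2-1-6, expanding outward from the peak — single-peaked.
Bloc 3: ranking walks positions 3-4-5-1-6-2; E is ranked above G even though G lies between E and the peak C on the axis — preferences dip and rise again. Not single-peaked.
Bloc 4: ranking walks positions 1-6-3-4-2-5; B is ranked above G even though G lies between B and the peak E on the axis — preferences dip and rise again. Not single-peaked.
Bloc 1 violates single-peakedness, so the profile is not single-peaked on this axis.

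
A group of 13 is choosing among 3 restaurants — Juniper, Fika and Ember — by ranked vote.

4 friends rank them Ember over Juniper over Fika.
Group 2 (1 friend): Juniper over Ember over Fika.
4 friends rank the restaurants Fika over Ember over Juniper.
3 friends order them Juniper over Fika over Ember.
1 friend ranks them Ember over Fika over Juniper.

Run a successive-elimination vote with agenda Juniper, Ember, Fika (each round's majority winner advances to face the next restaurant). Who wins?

Round 1: Juniper vs Ember — 4–9, Ember advances.
Round 2: Ember vs Fika — 6–7, Fika advances.
Fika survives the agenda.

Fika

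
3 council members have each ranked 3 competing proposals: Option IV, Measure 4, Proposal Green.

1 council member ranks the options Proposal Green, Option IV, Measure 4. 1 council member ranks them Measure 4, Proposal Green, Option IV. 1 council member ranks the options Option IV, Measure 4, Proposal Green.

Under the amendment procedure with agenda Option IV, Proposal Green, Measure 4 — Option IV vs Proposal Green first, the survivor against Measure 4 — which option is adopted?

Measure 4

Round 1: Option IV vs Proposal Green — 1–2, Proposal Green advances.
Round 2: Proposal Green vs Measure 4 — 1–2, Measure 4 advances.
The agenda winner is Measure 4.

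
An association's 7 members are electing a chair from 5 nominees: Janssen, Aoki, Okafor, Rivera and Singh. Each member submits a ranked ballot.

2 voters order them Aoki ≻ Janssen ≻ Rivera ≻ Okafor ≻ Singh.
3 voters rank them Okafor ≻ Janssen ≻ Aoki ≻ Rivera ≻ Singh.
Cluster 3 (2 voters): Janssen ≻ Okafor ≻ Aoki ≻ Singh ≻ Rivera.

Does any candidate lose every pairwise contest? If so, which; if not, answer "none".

Singh

Pairwise majorities:
Janssen vs Aoki: 3+2 = 5 for Janssen, 2 for Aoki — Janssen by 5–2.
Janssen vs Okafor: Janssen preferred on 2+2 = 4 ballots; Janssen wins 4–3.
Janssen vs Rivera: Janssen, 7–0.
Janssen vs Singh: Janssen is ranked higher on 2+3+2 = 7 ballots, Singh on 0. Janssen wins 7–0.
Aoki vs Okafor: 2 for Aoki, 5 for Okafor — Okafor by 5–2.
Aoki vs Rivera: Aoki preferred on 2+3+2 = 7 ballots; Aoki wins 7–0.
Aoki vs Singh: Aoki, 7–0.
Okafor–Rivera: Okafor 5–2.
Okafor vs Singh: 7 to 0, Okafor.
Rivera vs Singh: Rivera is ranked higher on 2+3 = 5 ballots, Singh on 2. Rivera wins 5–2.
Singh loses to every other candidate — it is the Condorcet loser.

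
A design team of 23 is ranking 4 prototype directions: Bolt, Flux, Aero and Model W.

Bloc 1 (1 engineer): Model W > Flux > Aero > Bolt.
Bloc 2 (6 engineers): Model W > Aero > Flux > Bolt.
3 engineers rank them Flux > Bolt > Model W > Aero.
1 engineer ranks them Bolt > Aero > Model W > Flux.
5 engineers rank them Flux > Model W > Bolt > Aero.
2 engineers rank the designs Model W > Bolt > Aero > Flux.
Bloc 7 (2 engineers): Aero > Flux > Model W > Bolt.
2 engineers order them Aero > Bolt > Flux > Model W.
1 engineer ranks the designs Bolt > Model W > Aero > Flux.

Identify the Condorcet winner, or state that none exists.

none

Head-to-head results (23 engineers):
Bolt vs Flux: Bolt is ranked higher on 1+2+2+1 = 6 ballots, Flux on 17. Flux wins 17–6.
Bolt vs Aero: Bolt is ranked higher on 3+1+5+2+1 = 12 ballots, Aero on 11. Bolt wins 12–11.
Bolt vs Model W: Model W, 16–7.
Flux vs Aero: Flux preferred on 1+3+5 = 9 ballots; Aero wins 14–9.
Flux vs Model W: 3+5+2+2 = 12 for Flux, 11 for Model W — Flux by 12–11.
Aero vs Model W: Model W wins 18–5.
Each design drops at least one matchup (Bolt loses to Flux; Flux loses to Aero; Aero loses to Bolt; Model W loses to Flux); the cycle Bolt → Aero → Flux → Bolt rules out a Condorcet winner.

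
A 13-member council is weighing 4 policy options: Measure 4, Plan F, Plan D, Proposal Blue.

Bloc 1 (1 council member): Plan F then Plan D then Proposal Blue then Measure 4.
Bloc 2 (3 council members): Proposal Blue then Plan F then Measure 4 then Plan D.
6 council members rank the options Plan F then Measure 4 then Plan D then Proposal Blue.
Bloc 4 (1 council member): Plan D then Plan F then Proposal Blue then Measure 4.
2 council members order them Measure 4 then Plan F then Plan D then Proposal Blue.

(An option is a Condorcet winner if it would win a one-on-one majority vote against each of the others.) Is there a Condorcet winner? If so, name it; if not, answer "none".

Pairwise majorities:
Measure 4 vs Plan F: Measure 4 is ranked higher on 2 ballots, Plan F on 11. Plan F wins 11–2.
Measure 4 vs Plan D: Measure 4 wins 11–2.
Measure 4 vs Proposal Blue: Measure 4 preferred on 6+2 = 8 ballots; Measure 4 wins 8–5.
Plan F vs Plan D: Plan F is ranked higher on 1+3+6+2 = 12 ballots, Plan D on 1. Plan F wins 12–1.
Plan F vs Proposal Blue: Plan F, 10–3.
Plan D vs Proposal Blue: Plan D wins 10–3.
Plan F defeats every rival head-to-head and is the Condorcet winner.

Plan F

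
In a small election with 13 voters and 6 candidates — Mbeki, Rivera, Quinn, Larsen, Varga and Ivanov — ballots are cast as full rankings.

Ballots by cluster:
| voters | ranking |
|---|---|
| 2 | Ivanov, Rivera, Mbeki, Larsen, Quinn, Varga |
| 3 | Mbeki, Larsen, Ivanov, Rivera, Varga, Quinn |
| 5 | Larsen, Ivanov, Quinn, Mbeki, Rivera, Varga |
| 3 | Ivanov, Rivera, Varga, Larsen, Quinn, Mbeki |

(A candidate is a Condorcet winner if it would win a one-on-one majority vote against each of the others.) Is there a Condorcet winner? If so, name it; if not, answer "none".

Head-to-head results (13 voters):
Mbeki vs Rivera: Mbeki preferred on 3+5 = 8 ballots; Mbeki wins 8–5.
Mbeki vs Quinn: Mbeki is ranked higher on 2+3 = 5 ballots, Quinn on 8. Quinn wins 8–5.
Mbeki vs Larsen: Mbeki is ranked higher on 2+3 = 5 ballots, Larsen on 8. Larsen wins 8–5.
Mbeki vs Varga: 2+3+5 = 10 for Mbeki, 3 for Varga — Mbeki by 10–3.
Mbeki vs Ivanov: 3 for Mbeki, 10 for Ivanov — Ivanov by 10–3.
Rivera vs Quinn: 2+3+3 = 8 for Rivera, 5 for Quinn — Rivera by 8–5.
Rivera vs Larsen: Rivera is ranked higher on 2+3 = 5 ballots, Larsen on 8. Larsen wins 8–5.
Rivera vs Varga: 13 to 0, Rivera.
Rivera vs Ivanov: Rivera preferred on 0 ballots; Ivanov wins 13–0.
Quinn vs Larsen: Quinn preferred on 0 ballots; Larsen wins 13–0.
Quinn vs Varga: Quinn is ranked higher on 2+5 = 7 ballots, Varga on 6. Quinn wins 7–6.
Quinn vs Ivanov: 0 for Quinn, 13 for Ivanov — Ivanov by 13–0.
Larsen vs Varga: Larsen is ranked higher on 2+3+5 = 10 ballots, Varga on 3. Larsen wins 10–3.
Larsen vs Ivanov: 3+5 = 8 for Larsen, 5 for Ivanov — Larsen by 8–5.
Varga vs Ivanov: Varga is ranked higher on 0 ballots, Ivanov on 13. Ivanov wins 13–0.
Only Larsen has no losses; Larsen is the Condorcet winner.

Larsen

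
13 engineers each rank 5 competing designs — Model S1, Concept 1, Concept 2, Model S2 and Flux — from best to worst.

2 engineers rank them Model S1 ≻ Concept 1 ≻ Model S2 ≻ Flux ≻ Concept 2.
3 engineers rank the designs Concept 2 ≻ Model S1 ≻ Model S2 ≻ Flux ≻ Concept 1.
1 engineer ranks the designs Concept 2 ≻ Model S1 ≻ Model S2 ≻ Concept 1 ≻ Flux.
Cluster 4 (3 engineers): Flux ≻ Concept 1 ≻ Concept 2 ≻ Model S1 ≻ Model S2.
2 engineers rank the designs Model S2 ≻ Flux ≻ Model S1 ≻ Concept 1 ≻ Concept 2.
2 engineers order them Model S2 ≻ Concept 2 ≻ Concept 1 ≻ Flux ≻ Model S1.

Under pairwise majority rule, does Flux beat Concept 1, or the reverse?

Flux

Ballots ranking Flux above Concept 1: 3 + 3 + 2 = 8.
Ballots ranking Concept 1 above Flux: 13 − 8 = 5.
Flux wins the head-to-head 8–5.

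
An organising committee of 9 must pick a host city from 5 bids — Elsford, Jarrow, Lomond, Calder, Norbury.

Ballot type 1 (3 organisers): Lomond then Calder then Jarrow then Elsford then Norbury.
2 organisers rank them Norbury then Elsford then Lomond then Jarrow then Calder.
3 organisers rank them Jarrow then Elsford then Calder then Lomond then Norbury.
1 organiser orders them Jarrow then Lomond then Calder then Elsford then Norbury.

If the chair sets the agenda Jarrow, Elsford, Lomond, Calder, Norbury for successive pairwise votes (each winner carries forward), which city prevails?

Lomond

Round 1: Jarrow vs Elsford — 7–2, Jarrow advances.
Round 2: Jarrow vs Lomond — 4–5, Lomond advances.
Round 3: Lomond vs Calder — 6–3, Lomond advances.
Round 4: Lomond vs Norbury — 7–2, Lomond advances.
The agenda winner is Lomond.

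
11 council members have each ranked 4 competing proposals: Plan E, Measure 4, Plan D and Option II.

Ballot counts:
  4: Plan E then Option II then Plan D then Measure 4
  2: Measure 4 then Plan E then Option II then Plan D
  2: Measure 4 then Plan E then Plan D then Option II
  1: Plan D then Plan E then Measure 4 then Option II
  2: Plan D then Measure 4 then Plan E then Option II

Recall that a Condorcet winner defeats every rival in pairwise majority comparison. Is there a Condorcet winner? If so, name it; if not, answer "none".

none

Head-to-head results (11 council members):
Plan E vs Measure 4: Plan E is ranked higher on 4+1 = 5 ballots, Measure 4 on 6. Measure 4 wins 6–5.
Plan E vs Plan D: Plan E is ranked higher on 4+2+2 = 8 ballots, Plan D on 3. Plan E wins 8–3.
Plan E vs Option II: 4+2+2+1+2 = 11 for Plan E, 0 for Option II — Plan E by 11–0.
Measure 4 vs Plan D: 4 to 7, Plan D.
Measure 4 vs Option II: 2+2+1+2 = 7 for Measure 4, 4 for Option II — Measure 4 by 7–4.
Plan D vs Option II: Plan D is ranked higher on 2+1+2 = 5 ballots, Option II on 6. Option II wins 6–5.
Each option drops at least one matchup (Plan E loses to Measure 4; Measure 4 loses to Plan D; Plan D loses to Plan E; Option II loses to Plan E); the cycle Plan E → Plan D → Measure 4 → Plan E rules out a Condorcet winner.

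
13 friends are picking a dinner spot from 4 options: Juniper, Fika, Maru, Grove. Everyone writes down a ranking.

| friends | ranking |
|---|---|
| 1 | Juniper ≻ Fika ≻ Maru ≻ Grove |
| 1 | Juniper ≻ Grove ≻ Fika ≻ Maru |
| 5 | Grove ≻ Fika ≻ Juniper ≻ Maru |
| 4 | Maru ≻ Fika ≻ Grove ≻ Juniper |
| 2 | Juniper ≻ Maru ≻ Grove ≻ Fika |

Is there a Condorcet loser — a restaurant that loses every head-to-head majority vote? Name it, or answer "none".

Pairwise majorities:
Juniper vs Fika: Juniper is ranked higher on 1+1+2 = 4 ballots, Fika on 9. Fika wins 9–4.
Juniper vs Maru: Juniper, 9–4.
Juniper vs Grove: 4 to 9, Grove.
Fika vs Maru: Fika is ranked higher on 1+1+5 = 7 ballots, Maru on 6. Fika wins 7–6.
Fika vs Grove: Fika is ranked higher on 1+4 = 5 ballots, Grove on 8. Grove wins 8–5.
Maru vs Grove: 7 to 6, Maru.
No restaurant is winless: Juniper beats Maru; Fika beats Juniper; Maru beats Grove; Grove beats Juniper. There is no Condorcet loser.

none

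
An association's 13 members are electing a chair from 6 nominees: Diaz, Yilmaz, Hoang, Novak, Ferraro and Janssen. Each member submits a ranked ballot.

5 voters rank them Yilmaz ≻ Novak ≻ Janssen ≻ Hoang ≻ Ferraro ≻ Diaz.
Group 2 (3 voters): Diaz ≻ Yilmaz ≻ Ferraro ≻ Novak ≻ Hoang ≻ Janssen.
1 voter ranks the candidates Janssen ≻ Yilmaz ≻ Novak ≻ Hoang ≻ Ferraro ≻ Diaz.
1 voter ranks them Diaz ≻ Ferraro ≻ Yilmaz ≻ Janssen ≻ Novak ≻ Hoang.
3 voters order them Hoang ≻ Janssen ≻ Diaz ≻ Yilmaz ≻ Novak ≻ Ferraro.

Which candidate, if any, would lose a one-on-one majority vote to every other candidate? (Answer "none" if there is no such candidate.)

Pairwise majorities:
Diaz vs Yilmaz: Diaz wins 7–6.
Diaz vs Hoang: Diaz preferred on 3+1 = 4 ballots; Hoang wins 9–4.
Diaz vs Novak: Diaz wins 7–6.
Diaz vs Ferraro: 3+1+3 = 7 for Diaz, 6 for Ferraro — Diaz by 7–6.
Diaz vs Janssen: Janssen wins 9–4.
Yilmaz–Hoang: Yilmaz 10–3.
Yilmaz vs Novak: 13 to 0, Yilmaz.
Yilmaz–Ferraro: Yilmaz 12–1.
Yilmaz vs Janssen: Yilmaz, 9–4.
Hoang vs Novak: Hoang preferred on 3 ballots; Novak wins 10–3.
Hoang vs Ferraro: Hoang is ranked higher on 5+1+3 = 9 ballots, Ferraro on 4. Hoang wins 9–4.
Hoang vs Janssen: Janssen, 7–6.
Novak vs Ferraro: Novak wins 9–4.
Novak vs Janssen: Novak preferred on 5+3 = 8 ballots; Novak wins 8–5.
Ferraro vs Janssen: Ferraro is ranked higher on 3+1 = 4 ballots, Janssen on 9. Janssen wins 9–4.
Only Ferraro has no wins; Ferraro is the Condorcet loser.

Ferraro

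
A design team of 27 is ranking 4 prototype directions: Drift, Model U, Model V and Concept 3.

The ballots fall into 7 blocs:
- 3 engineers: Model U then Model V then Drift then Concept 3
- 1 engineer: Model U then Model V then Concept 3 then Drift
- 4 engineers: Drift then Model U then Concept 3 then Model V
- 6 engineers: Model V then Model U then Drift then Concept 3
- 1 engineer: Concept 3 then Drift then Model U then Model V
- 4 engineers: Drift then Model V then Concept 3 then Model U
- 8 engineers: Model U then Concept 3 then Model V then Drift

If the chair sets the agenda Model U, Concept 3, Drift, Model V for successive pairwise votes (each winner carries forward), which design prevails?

Round 1: Model U vs Concept 3 — 22–5, Model U advances.
Round 2: Model U vs Drift — 18–9, Model U advances.
Round 3: Model U vs Model V — 17–10, Model U advances.
Model U survives the agenda.

Model U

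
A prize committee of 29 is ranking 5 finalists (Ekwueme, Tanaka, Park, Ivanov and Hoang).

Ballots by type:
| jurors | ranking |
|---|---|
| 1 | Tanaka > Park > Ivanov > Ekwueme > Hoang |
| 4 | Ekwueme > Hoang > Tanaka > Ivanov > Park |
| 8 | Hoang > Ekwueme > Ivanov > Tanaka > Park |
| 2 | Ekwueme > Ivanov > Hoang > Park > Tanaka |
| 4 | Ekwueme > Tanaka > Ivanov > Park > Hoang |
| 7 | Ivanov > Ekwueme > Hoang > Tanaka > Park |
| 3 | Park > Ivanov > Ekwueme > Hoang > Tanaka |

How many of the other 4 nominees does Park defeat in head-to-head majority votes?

0

Park against each rival (29 jurors):
Park vs Ekwueme: 1+3 = 4 for Park, 25 for Ekwueme — Ekwueme by 25–4.
Park–Tanaka: Tanaka 24–5.
Park vs Ivanov: Park is ranked higher on 1+3 = 4 ballots, Ivanov on 25. Ivanov wins 25–4.
Park–Hoang: Hoang 21–8.
Park beats no one; loses to Ekwueme, Tanaka, Ivanov, Hoang — 0 pairwise wins.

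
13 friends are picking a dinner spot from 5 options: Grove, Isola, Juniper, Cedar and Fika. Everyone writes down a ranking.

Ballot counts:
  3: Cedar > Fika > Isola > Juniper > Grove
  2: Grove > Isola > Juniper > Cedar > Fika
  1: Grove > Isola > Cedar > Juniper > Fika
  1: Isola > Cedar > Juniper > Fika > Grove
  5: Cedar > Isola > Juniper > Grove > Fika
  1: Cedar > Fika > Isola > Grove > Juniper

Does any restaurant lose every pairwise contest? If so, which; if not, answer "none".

Fika

Head-to-head results (13 friends):
Grove vs Isola: Grove is ranked higher on 2+1 = 3 ballots, Isola on 10. Isola wins 10–3.
Grove vs Juniper: Juniper wins 9–4.
Grove vs Cedar: Cedar wins 10–3.
Grove vs Fika: Grove is ranked higher on 2+1+5 = 8 ballots, Fika on 5. Grove wins 8–5.
Isola vs Juniper: Isola wins 13–0.
Isola vs Cedar: 2+1+1 = 4 for Isola, 9 for Cedar — Cedar by 9–4.
Isola vs Fika: Isola is ranked higher on 2+1+1+5 = 9 ballots, Fika on 4. Isola wins 9–4.
Juniper vs Cedar: Juniper is ranked higher on 2 ballots, Cedar on 11. Cedar wins 11–2.
Juniper vs Fika: Juniper, 9–4.
Cedar vs Fika: Cedar preferred on 3+2+1+1+5+1 = 13 ballots; Cedar wins 13–0.
Fika loses to every other restaurant — it is the Condorcet loser.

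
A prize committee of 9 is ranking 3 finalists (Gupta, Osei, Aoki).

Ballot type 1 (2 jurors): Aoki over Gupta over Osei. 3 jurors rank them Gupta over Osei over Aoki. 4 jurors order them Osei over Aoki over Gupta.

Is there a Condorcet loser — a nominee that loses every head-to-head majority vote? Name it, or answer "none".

none

Pairwise majorities:
Gupta vs Osei: Gupta wins 5–4.
Gupta vs Aoki: 3 for Gupta, 6 for Aoki — Aoki by 6–3.
Osei vs Aoki: Osei preferred on 3+4 = 7 ballots; Osei wins 7–2.
No nominee is winless: Gupta beats Osei; Osei beats Aoki; Aoki beats Gupta. There is no Condorcet loser.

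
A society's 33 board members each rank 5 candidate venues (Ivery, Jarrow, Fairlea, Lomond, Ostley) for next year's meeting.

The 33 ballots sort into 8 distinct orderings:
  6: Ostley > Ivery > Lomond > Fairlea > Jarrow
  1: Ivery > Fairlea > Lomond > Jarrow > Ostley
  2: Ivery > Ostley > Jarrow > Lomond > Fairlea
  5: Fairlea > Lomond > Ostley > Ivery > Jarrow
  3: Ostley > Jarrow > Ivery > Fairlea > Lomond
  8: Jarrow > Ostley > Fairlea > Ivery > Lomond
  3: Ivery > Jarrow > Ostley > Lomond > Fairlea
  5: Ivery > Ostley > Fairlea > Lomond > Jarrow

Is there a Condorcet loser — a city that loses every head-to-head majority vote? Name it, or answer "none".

Jarrow

Head-to-head results (33 organisers):
Ivery vs Jarrow: Ivery, 22–11.
Ivery vs Fairlea: Ivery wins 20–13.
Ivery vs Lomond: Ivery, 28–5.
Ivery vs Ostley: 1+2+3+5 = 11 for Ivery, 22 for Ostley — Ostley by 22–11.
Jarrow vs Fairlea: 2+3+8+3 = 16 for Jarrow, 17 for Fairlea — Fairlea by 17–16.
Jarrow vs Lomond: Jarrow is ranked higher on 2+3+8+3 = 16 ballots, Lomond on 17. Lomond wins 17–16.
Jarrow–Ostley: Ostley 21–12.
Fairlea vs Lomond: Fairlea wins 22–11.
Fairlea vs Ostley: 1+5 = 6 for Fairlea, 27 for Ostley — Ostley by 27–6.
Lomond vs Ostley: 1+5 = 6 for Lomond, 27 for Ostley — Ostley by 27–6.
Only Jarrow has no wins; Jarrow is the Condorcet loser.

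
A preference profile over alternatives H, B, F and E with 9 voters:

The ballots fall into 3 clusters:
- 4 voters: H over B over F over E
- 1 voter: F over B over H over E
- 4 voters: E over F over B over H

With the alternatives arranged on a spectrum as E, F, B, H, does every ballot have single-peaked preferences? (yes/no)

Axis positions: E=1, F=2, B=3, H=4.
Cluster 1 (peak H at position 4): ranking walks positions 4-3-2-1, expanding outward from the peak — single-peaked.
Cluster 2 (peak F at position 2): ranking walks positions 2-3-4-1, expanding outward from the peak — single-peaked.
Cluster 3 (peak E at position 1): ranking walks positions 1-2-3-4, expanding outward from the peak — single-peaked.
Every ranking is single-peaked on this axis.

yes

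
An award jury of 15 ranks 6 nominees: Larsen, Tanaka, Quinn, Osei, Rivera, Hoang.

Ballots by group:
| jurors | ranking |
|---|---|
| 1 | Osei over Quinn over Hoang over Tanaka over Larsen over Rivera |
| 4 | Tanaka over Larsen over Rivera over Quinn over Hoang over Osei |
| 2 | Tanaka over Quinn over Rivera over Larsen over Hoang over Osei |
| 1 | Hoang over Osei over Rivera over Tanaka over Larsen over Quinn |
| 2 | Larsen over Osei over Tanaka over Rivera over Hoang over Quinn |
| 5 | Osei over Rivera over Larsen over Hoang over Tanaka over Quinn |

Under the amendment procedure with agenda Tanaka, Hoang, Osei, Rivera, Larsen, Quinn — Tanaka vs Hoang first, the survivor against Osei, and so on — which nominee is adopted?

Round 1: Tanaka vs Hoang — 8–7, Tanaka advances.
Round 2: Tanaka vs Osei — 6–9, Osei advances.
Round 3: Osei vs Rivera — 9–6, Osei advances.
Round 4: Osei vs Larsen — 7–8, Larsen advances.
Round 5: Larsen vs Quinn — 12–3, Larsen advances.
Larsen survives the agenda.

Larsen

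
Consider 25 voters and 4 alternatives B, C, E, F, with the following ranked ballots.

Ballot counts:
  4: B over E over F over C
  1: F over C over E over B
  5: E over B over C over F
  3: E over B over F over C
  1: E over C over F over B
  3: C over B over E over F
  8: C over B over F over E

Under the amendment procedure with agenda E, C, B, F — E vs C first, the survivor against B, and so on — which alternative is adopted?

Round 1: E vs C — 13–12, E advances.
Round 2: E vs B — 10–15, B advances.
Round 3: B vs F — 23–2, B advances.
B survives the agenda.

B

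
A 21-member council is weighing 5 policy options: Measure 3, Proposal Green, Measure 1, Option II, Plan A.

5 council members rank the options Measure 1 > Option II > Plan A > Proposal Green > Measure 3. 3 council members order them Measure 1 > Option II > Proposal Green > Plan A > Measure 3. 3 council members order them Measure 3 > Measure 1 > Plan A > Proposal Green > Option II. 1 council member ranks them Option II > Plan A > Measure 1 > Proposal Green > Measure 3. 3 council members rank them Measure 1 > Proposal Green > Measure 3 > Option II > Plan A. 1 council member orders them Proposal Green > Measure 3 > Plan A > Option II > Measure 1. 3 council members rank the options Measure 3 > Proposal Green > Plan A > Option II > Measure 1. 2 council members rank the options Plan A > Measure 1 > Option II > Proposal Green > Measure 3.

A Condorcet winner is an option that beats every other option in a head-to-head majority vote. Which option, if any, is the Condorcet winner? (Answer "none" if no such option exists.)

Pairwise majorities:
Measure 3 vs Proposal Green: Proposal Green wins 15–6.
Measure 3 vs Measure 1: Measure 1 wins 14–7.
Measure 3 vs Option II: Measure 3 is ranked higher on 3+3+1+3 = 10 ballots, Option II on 11. Option II wins 11–10.
Measure 3 vs Plan A: Plan A, 11–10.
Proposal Green vs Measure 1: Measure 1, 17–4.
Proposal Green–Option II: Option II 11–10.
Proposal Green vs Plan A: Plan A, 11–10.
Measure 1 vs Option II: Measure 1 wins 16–5.
Measure 1–Plan A: Measure 1 14–7.
Option II vs Plan A: Option II, 12–9.
Only Measure 1 has no losses; Measure 1 is the Condorcet winner.

Measure 1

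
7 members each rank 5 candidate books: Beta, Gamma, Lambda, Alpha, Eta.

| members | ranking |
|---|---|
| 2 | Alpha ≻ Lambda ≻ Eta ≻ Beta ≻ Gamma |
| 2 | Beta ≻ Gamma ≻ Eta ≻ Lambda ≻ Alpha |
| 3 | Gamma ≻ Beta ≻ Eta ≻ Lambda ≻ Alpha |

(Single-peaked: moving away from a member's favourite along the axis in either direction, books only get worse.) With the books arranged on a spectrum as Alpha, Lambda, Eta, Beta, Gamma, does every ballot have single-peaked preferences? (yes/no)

Axis positions: Alpha=1, Lambda=2, Eta=3, Beta=4, Gamma=5.
Cluster 1 (peak Alpha at position 1): ranking walks positions 1-2-3-4-5, expanding outward from the peak — single-peaked.
Cluster 2 (peak Beta at position 4): ranking walks positions 4-5-3-2-1, expanding outward from the peak — single-peaked.
Cluster 3 (peak Gamma at position 5): ranking walks positions 5-4-3-2-1, expanding outward from the peak — single-peaked.
Every ranking is single-peaked on this axis.

yes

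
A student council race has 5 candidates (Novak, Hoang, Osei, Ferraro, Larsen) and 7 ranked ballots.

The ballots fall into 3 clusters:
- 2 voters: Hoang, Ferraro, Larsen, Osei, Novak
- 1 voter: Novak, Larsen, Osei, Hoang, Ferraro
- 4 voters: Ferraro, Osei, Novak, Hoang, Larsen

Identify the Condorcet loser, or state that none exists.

Larsen

Head-to-head results (7 voters):
Novak vs Hoang: Novak, 5–2.
Novak vs Osei: Novak is ranked higher on 1 ballot, Osei on 6. Osei wins 6–1.
Novak vs Ferraro: Novak preferred on 1 ballot; Ferraro wins 6–1.
Novak vs Larsen: 1+4 = 5 for Novak, 2 for Larsen — Novak by 5–2.
Hoang vs Osei: Hoang preferred on 2 ballots; Osei wins 5–2.
Hoang vs Ferraro: Hoang is ranked higher on 2+1 = 3 ballots, Ferraro on 4. Ferraro wins 4–3.
Hoang vs Larsen: 2+4 = 6 for Hoang, 1 for Larsen — Hoang by 6–1.
Osei vs Ferraro: Osei is ranked higher on 1 ballot, Ferraro on 6. Ferraro wins 6–1.
Osei vs Larsen: Osei wins 4–3.
Ferraro vs Larsen: 2+4 = 6 for Ferraro, 1 for Larsen — Ferraro by 6–1.
Only Larsen has no wins; Larsen is the Condorcet loser.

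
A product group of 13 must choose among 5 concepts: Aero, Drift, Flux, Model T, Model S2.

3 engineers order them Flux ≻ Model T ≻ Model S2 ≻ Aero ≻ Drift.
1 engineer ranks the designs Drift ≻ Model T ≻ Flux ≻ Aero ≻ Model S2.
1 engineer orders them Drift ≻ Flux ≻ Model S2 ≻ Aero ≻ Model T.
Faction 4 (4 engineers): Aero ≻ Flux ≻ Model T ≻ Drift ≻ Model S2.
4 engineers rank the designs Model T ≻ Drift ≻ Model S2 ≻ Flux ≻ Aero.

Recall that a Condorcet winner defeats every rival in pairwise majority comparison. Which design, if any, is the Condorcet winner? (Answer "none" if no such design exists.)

Flux

Check each pair by majority over 13 ballots:
Aero vs Drift: 3+4 = 7 for Aero, 6 for Drift — Aero by 7–6.
Aero vs Flux: 4 for Aero, 9 for Flux — Flux by 9–4.
Aero–Model T: Model T 8–5.
Aero vs Model S2: 5 to 8, Model S2.
Drift vs Flux: Flux, 7–6.
Drift vs Model T: 2 to 11, Model T.
Drift vs Model S2: Drift preferred on 1+1+4+4 = 10 ballots; Drift wins 10–3.
Flux vs Model T: Flux preferred on 3+1+4 = 8 ballots; Flux wins 8–5.
Flux vs Model S2: Flux wins 9–4.
Model T vs Model S2: Model T is ranked higher on 3+1+4+4 = 12 ballots, Model S2 on 1. Model T wins 12–1.
Only Flux has no losses; Flux is the Condorcet winner.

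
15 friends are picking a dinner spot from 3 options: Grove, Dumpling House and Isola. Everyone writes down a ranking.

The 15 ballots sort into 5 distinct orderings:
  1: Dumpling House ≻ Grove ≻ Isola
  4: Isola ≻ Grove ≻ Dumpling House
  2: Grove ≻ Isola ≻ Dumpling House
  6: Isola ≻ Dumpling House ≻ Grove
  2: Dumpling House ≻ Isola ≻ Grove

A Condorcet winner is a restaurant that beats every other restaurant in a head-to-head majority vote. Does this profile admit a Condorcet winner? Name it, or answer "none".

Isola

Head-to-head results (15 friends):
Grove vs Dumpling House: Dumpling House, 9–6.
Grove vs Isola: Isola wins 12–3.
Dumpling House vs Isola: Isola, 12–3.
Isola wins every pairwise contest, so Isola is the Condorcet winner.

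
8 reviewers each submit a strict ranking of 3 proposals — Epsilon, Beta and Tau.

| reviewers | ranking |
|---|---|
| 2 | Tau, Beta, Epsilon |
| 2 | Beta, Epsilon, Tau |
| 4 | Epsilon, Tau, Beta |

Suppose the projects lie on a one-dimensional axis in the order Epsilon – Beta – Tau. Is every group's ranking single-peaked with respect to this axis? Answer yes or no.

no

Axis positions: Epsilon=1, Beta=2, Tau=3.
Group 1 (peak Tau at position 3): ranking walks positions 3-2-1, expanding outward from the peak — single-peaked.
Group 2 (peak Beta at position 2): ranking walks positions 2-1-3, expanding outward from the peak — single-peaked.
Group 3: ranking walks positions 1-3-2; Tau is ranked above Beta even though Beta lies between Tau and the peak Epsilon on the axis — preferences dip and rise again. Not single-peaked.
Group 3 violates single-peakedness, so the profile is not single-peaked on this axis.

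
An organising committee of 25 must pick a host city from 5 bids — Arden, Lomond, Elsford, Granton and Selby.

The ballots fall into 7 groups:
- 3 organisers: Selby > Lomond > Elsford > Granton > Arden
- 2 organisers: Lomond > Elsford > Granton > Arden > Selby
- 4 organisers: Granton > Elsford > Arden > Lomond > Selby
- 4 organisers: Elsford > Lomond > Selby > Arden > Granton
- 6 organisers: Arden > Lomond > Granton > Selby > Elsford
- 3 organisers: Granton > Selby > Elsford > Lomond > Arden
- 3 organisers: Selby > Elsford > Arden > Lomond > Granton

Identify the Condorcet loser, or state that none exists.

none

Pairwise majorities:
Arden vs Lomond: 13 to 12, Arden.
Arden vs Elsford: 6 to 19, Elsford.
Arden vs Granton: 4+6+3 = 13 for Arden, 12 for Granton — Arden by 13–12.
Arden vs Selby: Selby, 13–12.
Lomond–Elsford: Elsford 14–11.
Lomond–Granton: Lomond 18–7.
Lomond–Selby: Lomond 16–9.
Elsford vs Granton: 12 to 13, Granton.
Elsford–Selby: Selby 15–10.
Granton–Selby: Granton 15–10.
Every city wins at least one matchup (Arden beats Lomond; Lomond beats Granton; Elsford beats Arden; Granton beats Elsford; Selby beats Arden), so there is no Condorcet loser.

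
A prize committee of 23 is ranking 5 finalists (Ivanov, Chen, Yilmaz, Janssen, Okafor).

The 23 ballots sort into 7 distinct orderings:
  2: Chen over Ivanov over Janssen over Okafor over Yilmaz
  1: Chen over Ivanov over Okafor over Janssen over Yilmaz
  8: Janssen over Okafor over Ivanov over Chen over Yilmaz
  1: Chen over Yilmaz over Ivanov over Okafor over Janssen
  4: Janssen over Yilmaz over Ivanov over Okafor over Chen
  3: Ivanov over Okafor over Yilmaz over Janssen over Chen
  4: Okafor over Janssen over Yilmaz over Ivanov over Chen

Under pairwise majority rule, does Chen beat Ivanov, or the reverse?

Ivanov

Ballots ranking Chen above Ivanov: 2 + 1 + 1 = 4.
Ballots ranking Ivanov above Chen: 23 − 4 = 19.
Ivanov wins the head-to-head 19–4.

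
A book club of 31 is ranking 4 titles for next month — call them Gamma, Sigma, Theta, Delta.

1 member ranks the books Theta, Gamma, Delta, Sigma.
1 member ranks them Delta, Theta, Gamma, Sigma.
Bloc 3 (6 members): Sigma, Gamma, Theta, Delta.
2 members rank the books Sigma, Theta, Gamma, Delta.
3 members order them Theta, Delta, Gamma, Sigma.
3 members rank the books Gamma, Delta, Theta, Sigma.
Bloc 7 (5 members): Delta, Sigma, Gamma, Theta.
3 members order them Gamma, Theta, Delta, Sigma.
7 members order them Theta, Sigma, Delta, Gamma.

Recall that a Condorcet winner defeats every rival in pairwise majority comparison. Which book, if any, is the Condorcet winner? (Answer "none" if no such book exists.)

Head-to-head results (31 members):
Gamma vs Sigma: Gamma is ranked higher on 1+1+3+3+3 = 11 ballots, Sigma on 20. Sigma wins 20–11.
Gamma vs Theta: Gamma preferred on 6+3+5+3 = 17 ballots; Gamma wins 17–14.
Gamma vs Delta: 15 to 16, Delta.
Sigma vs Theta: Sigma preferred on 6+2+5 = 13 ballots; Theta wins 18–13.
Sigma vs Delta: 6+2+7 = 15 for Sigma, 16 for Delta — Delta by 16–15.
Theta vs Delta: Theta preferred on 1+6+2+3+3+7 = 22 ballots; Theta wins 22–9.
Every book loses at least once (Gamma loses to Sigma; Sigma loses to Theta; Theta loses to Gamma; Delta loses to Theta). The majority relation contains the cycle Gamma → Theta → Sigma → Gamma, so there is no Condorcet winner.

none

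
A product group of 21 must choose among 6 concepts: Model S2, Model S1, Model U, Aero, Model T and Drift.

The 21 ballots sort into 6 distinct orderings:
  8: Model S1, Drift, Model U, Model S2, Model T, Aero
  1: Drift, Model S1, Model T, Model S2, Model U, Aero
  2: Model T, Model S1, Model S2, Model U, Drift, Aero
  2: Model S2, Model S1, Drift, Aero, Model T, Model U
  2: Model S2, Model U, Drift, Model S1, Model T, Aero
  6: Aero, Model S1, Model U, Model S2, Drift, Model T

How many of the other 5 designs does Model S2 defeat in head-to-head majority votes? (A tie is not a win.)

Model S2 against each rival (21 engineers):
Model S2 vs Model S1: 4 to 17, Model S1.
Model S2–Model U: Model U 14–7.
Model S2 vs Aero: Model S2, 15–6.
Model S2 vs Model T: Model S2 wins 18–3.
Model S2 vs Drift: Model S2 is ranked higher on 2+2+2+6 = 12 ballots, Drift on 9. Model S2 wins 12–9.
Model S2 beats Aero, Model T, Drift; loses to Model S1, Model U — 3 pairwise wins.

3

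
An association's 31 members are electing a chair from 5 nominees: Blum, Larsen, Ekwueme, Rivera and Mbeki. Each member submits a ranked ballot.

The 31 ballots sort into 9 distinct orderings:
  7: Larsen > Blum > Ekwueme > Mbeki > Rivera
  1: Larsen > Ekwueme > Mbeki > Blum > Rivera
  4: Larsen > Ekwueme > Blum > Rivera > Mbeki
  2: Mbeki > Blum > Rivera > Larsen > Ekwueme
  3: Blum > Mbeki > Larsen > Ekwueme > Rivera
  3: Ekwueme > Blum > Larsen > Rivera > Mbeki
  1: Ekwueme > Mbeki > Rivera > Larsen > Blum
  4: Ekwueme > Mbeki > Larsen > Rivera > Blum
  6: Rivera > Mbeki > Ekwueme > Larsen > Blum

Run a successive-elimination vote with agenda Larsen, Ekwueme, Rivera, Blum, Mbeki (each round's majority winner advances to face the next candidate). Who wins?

Round 1: Larsen vs Ekwueme — 17–14, Larsen advances.
Round 2: Larsen vs Rivera — 22–9, Larsen advances.
Round 3: Larsen vs Blum — 23–8, Larsen advances.
Round 4: Larsen vs Mbeki — 15–16, Mbeki advances.
Mbeki survives the agenda.

Mbeki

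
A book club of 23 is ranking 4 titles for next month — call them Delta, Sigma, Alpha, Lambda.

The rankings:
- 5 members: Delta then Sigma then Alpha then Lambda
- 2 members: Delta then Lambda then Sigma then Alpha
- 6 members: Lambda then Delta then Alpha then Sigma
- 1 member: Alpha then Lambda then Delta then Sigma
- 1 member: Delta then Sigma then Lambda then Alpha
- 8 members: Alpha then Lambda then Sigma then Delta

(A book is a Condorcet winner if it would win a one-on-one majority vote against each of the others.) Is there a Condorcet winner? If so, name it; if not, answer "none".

Check each pair by majority over 23 ballots:
Delta vs Sigma: Delta wins 15–8.
Delta vs Alpha: Delta wins 14–9.
Delta vs Lambda: Lambda wins 15–8.
Sigma–Alpha: Alpha 15–8.
Sigma vs Lambda: Lambda, 17–6.
Alpha vs Lambda: Alpha, 14–9.
Each book drops at least one matchup (Delta loses to Lambda; Sigma loses to Delta; Alpha loses to Delta; Lambda loses to Alpha); the cycle Delta > Alpha > Lambda > Delta rules out a Condorcet winner.

none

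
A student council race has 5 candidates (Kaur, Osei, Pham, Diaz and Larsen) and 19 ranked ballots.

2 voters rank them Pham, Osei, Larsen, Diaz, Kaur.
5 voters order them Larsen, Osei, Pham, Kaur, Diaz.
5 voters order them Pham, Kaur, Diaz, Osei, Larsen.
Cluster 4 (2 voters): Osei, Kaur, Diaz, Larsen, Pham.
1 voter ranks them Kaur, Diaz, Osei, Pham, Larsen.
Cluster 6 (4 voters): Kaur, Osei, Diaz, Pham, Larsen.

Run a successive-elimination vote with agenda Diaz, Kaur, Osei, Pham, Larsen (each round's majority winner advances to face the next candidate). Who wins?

Round 1: Diaz vs Kaur — 2–17, Kaur advances.
Round 2: Kaur vs Osei — 10–9, Kaur advances.
Round 3: Kaur vs Pham — 7–12, Pham advances.
Round 4: Pham vs Larsen — 12–7, Pham advances.
Pham survives the agenda.

Pham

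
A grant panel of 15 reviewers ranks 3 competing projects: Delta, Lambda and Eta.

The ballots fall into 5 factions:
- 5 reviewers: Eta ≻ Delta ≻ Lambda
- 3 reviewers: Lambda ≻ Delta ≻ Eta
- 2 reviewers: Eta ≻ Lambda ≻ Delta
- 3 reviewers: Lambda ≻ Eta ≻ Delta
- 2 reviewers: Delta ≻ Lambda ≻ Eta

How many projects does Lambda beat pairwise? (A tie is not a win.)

Lambda against each rival (15 reviewers):
Lambda vs Delta: Lambda, 8–7.
Lambda vs Eta: 8 to 7, Lambda.
Lambda beats Delta, Eta — 2 pairwise wins.

2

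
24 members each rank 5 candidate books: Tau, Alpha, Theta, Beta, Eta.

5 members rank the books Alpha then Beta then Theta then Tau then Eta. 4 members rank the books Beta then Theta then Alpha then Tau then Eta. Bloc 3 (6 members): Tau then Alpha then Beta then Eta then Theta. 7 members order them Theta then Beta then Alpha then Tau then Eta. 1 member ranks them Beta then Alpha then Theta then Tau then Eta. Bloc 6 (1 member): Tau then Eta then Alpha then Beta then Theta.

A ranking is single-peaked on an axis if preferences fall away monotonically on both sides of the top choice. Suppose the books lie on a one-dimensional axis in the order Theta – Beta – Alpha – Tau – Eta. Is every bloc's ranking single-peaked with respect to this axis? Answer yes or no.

yes

Axis positions: Theta=1, Beta=2, Alpha=3, Tau=4, Eta=5.
Bloc 1 (peak Alpha at position 3): ranking walks positions 3-2-1-4-5, expanding outward from the peak — single-peaked.
Bloc 2 (peak Beta at position 2): ranking walks positions 2-1-3-4-5, expanding outward from the peak — single-peaked.
Bloc 3 (peak Tau at position 4): ranking walks positions 4-3-2-5-1, expanding outward from the peak — single-peaked.
Bloc 4 (peak Theta at position 1): ranking walks positions 1-2-3-4-5, expanding outward from the peak — single-peaked.
Bloc 5 (peak Beta at position 2): ranking walks positions 2-3-1-4-5, expanding outward from the peak — single-peaked.
Bloc 6 (peak Tau at position 4): ranking walks positions 4-5-3-2-1, expanding outward from the peak — single-peaked.
Every ranking is single-peaked on this axis.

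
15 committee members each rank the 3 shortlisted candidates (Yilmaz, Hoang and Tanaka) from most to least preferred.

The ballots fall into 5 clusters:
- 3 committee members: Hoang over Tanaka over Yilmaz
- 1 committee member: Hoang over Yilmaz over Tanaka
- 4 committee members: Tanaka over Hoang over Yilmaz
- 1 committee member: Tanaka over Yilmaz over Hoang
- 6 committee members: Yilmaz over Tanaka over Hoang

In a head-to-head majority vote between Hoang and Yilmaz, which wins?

Hoang

Ballots ranking Hoang above Yilmaz: 3 + 1 + 4 = 8.
Ballots ranking Yilmaz above Hoang: 15 − 8 = 7.
Hoang wins the head-to-head 8–7.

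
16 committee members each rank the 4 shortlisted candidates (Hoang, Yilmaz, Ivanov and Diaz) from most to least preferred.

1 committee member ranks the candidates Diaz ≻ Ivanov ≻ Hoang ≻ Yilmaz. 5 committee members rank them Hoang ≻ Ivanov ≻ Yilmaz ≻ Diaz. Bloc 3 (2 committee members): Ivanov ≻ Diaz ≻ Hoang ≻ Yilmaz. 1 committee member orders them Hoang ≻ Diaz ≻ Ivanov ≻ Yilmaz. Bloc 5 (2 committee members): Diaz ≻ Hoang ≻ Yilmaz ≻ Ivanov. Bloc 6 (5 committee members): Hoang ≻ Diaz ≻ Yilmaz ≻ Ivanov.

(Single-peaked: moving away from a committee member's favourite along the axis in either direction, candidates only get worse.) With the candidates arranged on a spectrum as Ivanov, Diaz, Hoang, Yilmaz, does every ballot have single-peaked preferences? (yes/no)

no

Axis positions: Ivanov=1, Diaz=2, Hoang=3, Yilmaz=4.
Bloc 1 (peak Diaz at position 2): ranking walks positions 2-1-3-4, expanding outward from the peak — single-peaked.
Bloc 2: ranking walks positions 3-1-4-2; Ivanov is ranked above Diaz even though Diaz lies between Ivanov and the peak Hoang on the axis — preferences dip and rise again. Not single-peaked.
Bloc 3 (peak Ivanov at position 1): ranking walks positions 1-2-3-4, expanding outward from the peak — single-peaked.
Bloc 4 (peak Hoang at position 3): ranking walks positions 3-2-1-4, expanding outward from the peak — single-peaked.
Bloc 5 (peak Diaz at position 2): ranking walks positions 2-3-4-1, expanding outward from the peak — single-peaked.
Bloc 6 (peak Hoang at position 3): ranking walks positions 3-2-4-1, expanding outward from the peak — single-peaked.
Bloc 2 violates single-peakedness, so the profile is not single-peaked on this axis.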